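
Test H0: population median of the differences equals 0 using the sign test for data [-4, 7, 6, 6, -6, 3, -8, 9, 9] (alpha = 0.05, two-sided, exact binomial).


Step 1: Discard zero differences. Original n = 9; n_eff = number of nonzero differences = 9.
Nonzero differences (with sign): -4, +7, +6, +6, -6, +3, -8, +9, +9
Step 2: Count signs: positive = 6, negative = 3.
Step 3: Under H0: P(positive) = 0.5, so the number of positives S ~ Bin(9, 0.5).
Step 4: Two-sided exact p-value = sum of Bin(9,0.5) probabilities at or below the observed probability = 0.507812.
Step 5: alpha = 0.05. fail to reject H0.

n_eff = 9, pos = 6, neg = 3, p = 0.507812, fail to reject H0.


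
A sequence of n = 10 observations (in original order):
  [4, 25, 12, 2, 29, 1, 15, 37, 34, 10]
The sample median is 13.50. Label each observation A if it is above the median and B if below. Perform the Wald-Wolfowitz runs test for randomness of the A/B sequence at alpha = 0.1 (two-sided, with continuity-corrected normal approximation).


Step 1: Compute median = 13.50; label A = above, B = below.
Labels in order: BABBABAAAB  (n_A = 5, n_B = 5)
Step 2: Count runs R = 7.
Step 3: Under H0 (random ordering), E[R] = 2*n_A*n_B/(n_A+n_B) + 1 = 2*5*5/10 + 1 = 6.0000.
        Var[R] = 2*n_A*n_B*(2*n_A*n_B - n_A - n_B) / ((n_A+n_B)^2 * (n_A+n_B-1)) = 2000/900 = 2.2222.
        SD[R] = 1.4907.
Step 4: Continuity-corrected z = (R - 0.5 - E[R]) / SD[R] = (7 - 0.5 - 6.0000) / 1.4907 = 0.3354.
Step 5: Two-sided p-value via normal approximation = 2*(1 - Phi(|z|)) = 0.737316.
Step 6: alpha = 0.1. fail to reject H0.

R = 7, z = 0.3354, p = 0.737316, fail to reject H0.


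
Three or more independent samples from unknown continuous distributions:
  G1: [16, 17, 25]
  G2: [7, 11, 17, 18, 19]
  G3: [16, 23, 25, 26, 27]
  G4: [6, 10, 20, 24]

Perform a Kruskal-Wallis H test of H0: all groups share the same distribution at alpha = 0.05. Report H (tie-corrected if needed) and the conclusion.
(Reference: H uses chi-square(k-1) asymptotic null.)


Step 1: Combine all N = 17 observations and assign midranks.
sorted (value, group, rank): (6,G4,1), (7,G2,2), (10,G4,3), (11,G2,4), (16,G1,5.5), (16,G3,5.5), (17,G1,7.5), (17,G2,7.5), (18,G2,9), (19,G2,10), (20,G4,11), (23,G3,12), (24,G4,13), (25,G1,14.5), (25,G3,14.5), (26,G3,16), (27,G3,17)
Step 2: Sum ranks within each group.
R_1 = 27.5 (n_1 = 3)
R_2 = 32.5 (n_2 = 5)
R_3 = 65 (n_3 = 5)
R_4 = 28 (n_4 = 4)
Step 3: H = 12/(N(N+1)) * sum(R_i^2/n_i) - 3(N+1)
     = 12/(17*18) * (27.5^2/3 + 32.5^2/5 + 65^2/5 + 28^2/4) - 3*18
     = 0.039216 * 1504.33 - 54
     = 4.993464.
Step 4: Ties present; correction factor C = 1 - 18/(17^3 - 17) = 0.996324. Corrected H = 4.993464 / 0.996324 = 5.011890.
Step 5: Under H0, H ~ chi^2(3); p-value = 0.170929.
Step 6: alpha = 0.05. fail to reject H0.

H = 5.0119, df = 3, p = 0.170929, fail to reject H0.


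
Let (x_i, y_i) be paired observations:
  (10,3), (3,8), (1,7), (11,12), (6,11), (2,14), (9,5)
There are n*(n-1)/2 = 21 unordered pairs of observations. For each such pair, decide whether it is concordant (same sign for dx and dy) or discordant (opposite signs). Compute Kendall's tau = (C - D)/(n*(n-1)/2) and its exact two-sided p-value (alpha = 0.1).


Step 1: Enumerate the 21 unordered pairs (i,j) with i<j and classify each by sign(x_j-x_i) * sign(y_j-y_i).
  (1,2):dx=-7,dy=+5->D; (1,3):dx=-9,dy=+4->D; (1,4):dx=+1,dy=+9->C; (1,5):dx=-4,dy=+8->D
  (1,6):dx=-8,dy=+11->D; (1,7):dx=-1,dy=+2->D; (2,3):dx=-2,dy=-1->C; (2,4):dx=+8,dy=+4->C
  (2,5):dx=+3,dy=+3->C; (2,6):dx=-1,dy=+6->D; (2,7):dx=+6,dy=-3->D; (3,4):dx=+10,dy=+5->C
  (3,5):dx=+5,dy=+4->C; (3,6):dx=+1,dy=+7->C; (3,7):dx=+8,dy=-2->D; (4,5):dx=-5,dy=-1->C
  (4,6):dx=-9,dy=+2->D; (4,7):dx=-2,dy=-7->C; (5,6):dx=-4,dy=+3->D; (5,7):dx=+3,dy=-6->D
  (6,7):dx=+7,dy=-9->D
Step 2: C = 9, D = 12, total pairs = 21.
Step 3: tau = (C - D)/(n(n-1)/2) = (9 - 12)/21 = -0.142857.
Step 4: Exact two-sided p-value (enumerate n! = 5040 permutations of y under H0): p = 0.772619.
Step 5: alpha = 0.1. fail to reject H0.

tau_b = -0.1429 (C=9, D=12), p = 0.772619, fail to reject H0.


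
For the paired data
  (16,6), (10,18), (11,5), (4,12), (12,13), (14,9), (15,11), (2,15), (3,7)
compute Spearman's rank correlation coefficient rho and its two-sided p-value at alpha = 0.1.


Step 1: Rank x and y separately (midranks; no ties here).
rank(x): 16->9, 10->4, 11->5, 4->3, 12->6, 14->7, 15->8, 2->1, 3->2
rank(y): 6->2, 18->9, 5->1, 12->6, 13->7, 9->4, 11->5, 15->8, 7->3
Step 2: d_i = R_x(i) - R_y(i); compute d_i^2.
  (9-2)^2=49, (4-9)^2=25, (5-1)^2=16, (3-6)^2=9, (6-7)^2=1, (7-4)^2=9, (8-5)^2=9, (1-8)^2=49, (2-3)^2=1
sum(d^2) = 168.
Step 3: rho = 1 - 6*168 / (9*(9^2 - 1)) = 1 - 1008/720 = -0.400000.
Step 4: Under H0, t = rho * sqrt((n-2)/(1-rho^2)) = -1.1547 ~ t(7).
Step 5: Two-sided p-value from the t-distribution with 7 df = 0.286105.
Step 6: alpha = 0.1. fail to reject H0.

rho = -0.4000, p = 0.286105, fail to reject H0 at alpha = 0.1.


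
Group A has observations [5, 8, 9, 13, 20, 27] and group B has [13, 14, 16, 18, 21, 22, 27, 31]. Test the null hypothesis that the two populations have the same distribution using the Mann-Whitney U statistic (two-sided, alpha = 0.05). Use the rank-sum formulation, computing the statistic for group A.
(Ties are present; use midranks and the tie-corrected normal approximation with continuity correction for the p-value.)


Step 1: Combine and sort all 14 observations; assign midranks.
sorted (value, group): (5,X), (8,X), (9,X), (13,X), (13,Y), (14,Y), (16,Y), (18,Y), (20,X), (21,Y), (22,Y), (27,X), (27,Y), (31,Y)
ranks: 5->1, 8->2, 9->3, 13->4.5, 13->4.5, 14->6, 16->7, 18->8, 20->9, 21->10, 22->11, 27->12.5, 27->12.5, 31->14
Step 2: Rank sum for X: R1 = 1 + 2 + 3 + 4.5 + 9 + 12.5 = 32.
Step 3: U_X = R1 - n1(n1+1)/2 = 32 - 6*7/2 = 32 - 21 = 11.
       U_Y = n1*n2 - U_X = 48 - 11 = 37.
Step 4: Ties are present, so use the tie-corrected normal approximation (with continuity correction) for the p-value.
Step 5: p-value = 0.105813; compare to alpha = 0.05. fail to reject H0.

U_X = 11, p = 0.105813, fail to reject H0 at alpha = 0.05.


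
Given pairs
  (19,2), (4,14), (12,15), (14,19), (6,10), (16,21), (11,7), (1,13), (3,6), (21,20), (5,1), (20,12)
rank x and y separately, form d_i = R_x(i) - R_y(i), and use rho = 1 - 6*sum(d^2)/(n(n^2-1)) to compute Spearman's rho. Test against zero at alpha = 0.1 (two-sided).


Step 1: Rank x and y separately (midranks; no ties here).
rank(x): 19->10, 4->3, 12->7, 14->8, 6->5, 16->9, 11->6, 1->1, 3->2, 21->12, 5->4, 20->11
rank(y): 2->2, 14->8, 15->9, 19->10, 10->5, 21->12, 7->4, 13->7, 6->3, 20->11, 1->1, 12->6
Step 2: d_i = R_x(i) - R_y(i); compute d_i^2.
  (10-2)^2=64, (3-8)^2=25, (7-9)^2=4, (8-10)^2=4, (5-5)^2=0, (9-12)^2=9, (6-4)^2=4, (1-7)^2=36, (2-3)^2=1, (12-11)^2=1, (4-1)^2=9, (11-6)^2=25
sum(d^2) = 182.
Step 3: rho = 1 - 6*182 / (12*(12^2 - 1)) = 1 - 1092/1716 = 0.363636.
Step 4: Under H0, t = rho * sqrt((n-2)/(1-rho^2)) = 1.2344 ~ t(10).
Step 5: Two-sided p-value from the t-distribution with 10 df = 0.245265.
Step 6: alpha = 0.1. fail to reject H0.

rho = 0.3636, p = 0.245265, fail to reject H0 at alpha = 0.1.


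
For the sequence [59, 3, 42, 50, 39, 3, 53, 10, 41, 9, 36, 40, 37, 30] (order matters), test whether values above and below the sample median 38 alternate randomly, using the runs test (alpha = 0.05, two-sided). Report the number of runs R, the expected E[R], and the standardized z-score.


Step 1: Compute median = 38; label A = above, B = below.
Labels in order: ABAAABABABBABB  (n_A = 7, n_B = 7)
Step 2: Count runs R = 10.
Step 3: Under H0 (random ordering), E[R] = 2*n_A*n_B/(n_A+n_B) + 1 = 2*7*7/14 + 1 = 8.0000.
        Var[R] = 2*n_A*n_B*(2*n_A*n_B - n_A - n_B) / ((n_A+n_B)^2 * (n_A+n_B-1)) = 8232/2548 = 3.2308.
        SD[R] = 1.7974.
Step 4: Continuity-corrected z = (R - 0.5 - E[R]) / SD[R] = (10 - 0.5 - 8.0000) / 1.7974 = 0.8345.
Step 5: Two-sided p-value via normal approximation = 2*(1 - Phi(|z|)) = 0.403986.
Step 6: alpha = 0.05. fail to reject H0.

R = 10, z = 0.8345, p = 0.403986, fail to reject H0.


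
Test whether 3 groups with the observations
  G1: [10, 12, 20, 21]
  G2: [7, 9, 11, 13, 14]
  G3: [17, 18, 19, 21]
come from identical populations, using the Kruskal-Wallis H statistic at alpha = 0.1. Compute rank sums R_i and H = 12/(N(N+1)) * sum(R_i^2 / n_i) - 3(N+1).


Step 1: Combine all N = 13 observations and assign midranks.
sorted (value, group, rank): (7,G2,1), (9,G2,2), (10,G1,3), (11,G2,4), (12,G1,5), (13,G2,6), (14,G2,7), (17,G3,8), (18,G3,9), (19,G3,10), (20,G1,11), (21,G1,12.5), (21,G3,12.5)
Step 2: Sum ranks within each group.
R_1 = 31.5 (n_1 = 4)
R_2 = 20 (n_2 = 5)
R_3 = 39.5 (n_3 = 4)
Step 3: H = 12/(N(N+1)) * sum(R_i^2/n_i) - 3(N+1)
     = 12/(13*14) * (31.5^2/4 + 20^2/5 + 39.5^2/4) - 3*14
     = 0.065934 * 718.125 - 42
     = 5.348901.
Step 4: Ties present; correction factor C = 1 - 6/(13^3 - 13) = 0.997253. Corrected H = 5.348901 / 0.997253 = 5.363636.
Step 5: Under H0, H ~ chi^2(2); p-value = 0.068439.
Step 6: alpha = 0.1. reject H0.

H = 5.3636, df = 2, p = 0.068439, reject H0.


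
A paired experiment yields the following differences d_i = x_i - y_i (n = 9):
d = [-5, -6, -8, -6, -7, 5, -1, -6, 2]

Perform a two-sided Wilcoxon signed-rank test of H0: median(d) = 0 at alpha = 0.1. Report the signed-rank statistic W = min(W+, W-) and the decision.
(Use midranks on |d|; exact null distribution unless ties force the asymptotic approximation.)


Step 1: Drop any zero differences (none here) and take |d_i|.
|d| = [5, 6, 8, 6, 7, 5, 1, 6, 2]
Step 2: Midrank |d_i| (ties get averaged ranks).
ranks: |5|->3.5, |6|->6, |8|->9, |6|->6, |7|->8, |5|->3.5, |1|->1, |6|->6, |2|->2
Step 3: Attach original signs; sum ranks with positive sign and with negative sign.
W+ = 3.5 + 2 = 5.5
W- = 3.5 + 6 + 9 + 6 + 8 + 1 + 6 = 39.5
(Check: W+ + W- = 45 should equal n(n+1)/2 = 45.)
Step 4: Test statistic W = min(W+, W-) = 5.5.
Step 5: Ties in |d|, so use the tie-corrected normal approximation.
        E[W] = n(n+1)/4 = 9*10/4 = 22.5.
        Tie groups: |d|=5 (t=2), |d|=6 (t=3); sum(t^3 - t) = 30.
        Var[W] = n(n+1)(2n+1)/24 - sum(t^3-t)/48 = 1710/24 - 30/48 = 70.625.
        z = (W - E[W]) / sqrt(Var[W]) = (5.5 - 22.5) / 8.4039 = -2.0229.
        Two-sided p = 2*Phi(z) = 0.043086.
Step 6: alpha = 0.1. reject H0.

W+ = 5.5, W- = 39.5, W = min = 5.5, p = 0.043086, reject H0.


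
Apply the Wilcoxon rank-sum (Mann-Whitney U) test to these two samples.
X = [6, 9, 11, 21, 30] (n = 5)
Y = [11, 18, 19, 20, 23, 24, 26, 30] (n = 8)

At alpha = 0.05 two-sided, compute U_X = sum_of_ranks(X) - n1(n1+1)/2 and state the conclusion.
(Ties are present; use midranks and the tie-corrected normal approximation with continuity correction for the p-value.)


Step 1: Combine and sort all 13 observations; assign midranks.
sorted (value, group): (6,X), (9,X), (11,X), (11,Y), (18,Y), (19,Y), (20,Y), (21,X), (23,Y), (24,Y), (26,Y), (30,X), (30,Y)
ranks: 6->1, 9->2, 11->3.5, 11->3.5, 18->5, 19->6, 20->7, 21->8, 23->9, 24->10, 26->11, 30->12.5, 30->12.5
Step 2: Rank sum for X: R1 = 1 + 2 + 3.5 + 8 + 12.5 = 27.
Step 3: U_X = R1 - n1(n1+1)/2 = 27 - 5*6/2 = 27 - 15 = 12.
       U_Y = n1*n2 - U_X = 40 - 12 = 28.
Step 4: Ties are present, so use the tie-corrected normal approximation (with continuity correction) for the p-value.
Step 5: p-value = 0.270933; compare to alpha = 0.05. fail to reject H0.

U_X = 12, p = 0.270933, fail to reject H0 at alpha = 0.05.


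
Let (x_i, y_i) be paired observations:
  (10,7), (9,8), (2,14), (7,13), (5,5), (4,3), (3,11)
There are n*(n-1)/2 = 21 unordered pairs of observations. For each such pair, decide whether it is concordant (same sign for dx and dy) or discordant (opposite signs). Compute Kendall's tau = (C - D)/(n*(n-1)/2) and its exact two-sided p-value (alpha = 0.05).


Step 1: Enumerate the 21 unordered pairs (i,j) with i<j and classify each by sign(x_j-x_i) * sign(y_j-y_i).
  (1,2):dx=-1,dy=+1->D; (1,3):dx=-8,dy=+7->D; (1,4):dx=-3,dy=+6->D; (1,5):dx=-5,dy=-2->C
  (1,6):dx=-6,dy=-4->C; (1,7):dx=-7,dy=+4->D; (2,3):dx=-7,dy=+6->D; (2,4):dx=-2,dy=+5->D
  (2,5):dx=-4,dy=-3->C; (2,6):dx=-5,dy=-5->C; (2,7):dx=-6,dy=+3->D; (3,4):dx=+5,dy=-1->D
  (3,5):dx=+3,dy=-9->D; (3,6):dx=+2,dy=-11->D; (3,7):dx=+1,dy=-3->D; (4,5):dx=-2,dy=-8->C
  (4,6):dx=-3,dy=-10->C; (4,7):dx=-4,dy=-2->C; (5,6):dx=-1,dy=-2->C; (5,7):dx=-2,dy=+6->D
  (6,7):dx=-1,dy=+8->D
Step 2: C = 8, D = 13, total pairs = 21.
Step 3: tau = (C - D)/(n(n-1)/2) = (8 - 13)/21 = -0.238095.
Step 4: Exact two-sided p-value (enumerate n! = 5040 permutations of y under H0): p = 0.561905.
Step 5: alpha = 0.05. fail to reject H0.

tau_b = -0.2381 (C=8, D=13), p = 0.561905, fail to reject H0.


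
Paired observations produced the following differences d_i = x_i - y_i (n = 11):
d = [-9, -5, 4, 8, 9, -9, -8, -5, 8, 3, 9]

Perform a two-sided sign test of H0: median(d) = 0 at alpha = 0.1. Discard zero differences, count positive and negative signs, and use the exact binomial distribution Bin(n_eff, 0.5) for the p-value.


Step 1: Discard zero differences. Original n = 11; n_eff = number of nonzero differences = 11.
Nonzero differences (with sign): -9, -5, +4, +8, +9, -9, -8, -5, +8, +3, +9
Step 2: Count signs: positive = 6, negative = 5.
Step 3: Under H0: P(positive) = 0.5, so the number of positives S ~ Bin(11, 0.5).
Step 4: Two-sided exact p-value = sum of Bin(11,0.5) probabilities at or below the observed probability = 1.000000.
Step 5: alpha = 0.1. fail to reject H0.

n_eff = 11, pos = 6, neg = 5, p = 1.000000, fail to reject H0.


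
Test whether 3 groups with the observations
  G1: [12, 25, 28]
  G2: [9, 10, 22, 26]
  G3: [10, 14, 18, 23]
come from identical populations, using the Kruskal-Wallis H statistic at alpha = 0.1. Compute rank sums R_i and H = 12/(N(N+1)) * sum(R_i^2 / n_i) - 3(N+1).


Step 1: Combine all N = 11 observations and assign midranks.
sorted (value, group, rank): (9,G2,1), (10,G2,2.5), (10,G3,2.5), (12,G1,4), (14,G3,5), (18,G3,6), (22,G2,7), (23,G3,8), (25,G1,9), (26,G2,10), (28,G1,11)
Step 2: Sum ranks within each group.
R_1 = 24 (n_1 = 3)
R_2 = 20.5 (n_2 = 4)
R_3 = 21.5 (n_3 = 4)
Step 3: H = 12/(N(N+1)) * sum(R_i^2/n_i) - 3(N+1)
     = 12/(11*12) * (24^2/3 + 20.5^2/4 + 21.5^2/4) - 3*12
     = 0.090909 * 412.625 - 36
     = 1.511364.
Step 4: Ties present; correction factor C = 1 - 6/(11^3 - 11) = 0.995455. Corrected H = 1.511364 / 0.995455 = 1.518265.
Step 5: Under H0, H ~ chi^2(2); p-value = 0.468072.
Step 6: alpha = 0.1. fail to reject H0.

H = 1.5183, df = 2, p = 0.468072, fail to reject H0.


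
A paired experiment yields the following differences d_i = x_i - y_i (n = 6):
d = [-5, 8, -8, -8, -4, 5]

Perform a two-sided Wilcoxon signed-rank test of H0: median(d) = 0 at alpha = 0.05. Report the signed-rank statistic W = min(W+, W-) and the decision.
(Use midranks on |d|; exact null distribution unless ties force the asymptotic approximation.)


Step 1: Drop any zero differences (none here) and take |d_i|.
|d| = [5, 8, 8, 8, 4, 5]
Step 2: Midrank |d_i| (ties get averaged ranks).
ranks: |5|->2.5, |8|->5, |8|->5, |8|->5, |4|->1, |5|->2.5
Step 3: Attach original signs; sum ranks with positive sign and with negative sign.
W+ = 5 + 2.5 = 7.5
W- = 2.5 + 5 + 5 + 1 = 13.5
(Check: W+ + W- = 21 should equal n(n+1)/2 = 21.)
Step 4: Test statistic W = min(W+, W-) = 7.5.
Step 5: Ties in |d|, so use the tie-corrected normal approximation.
        E[W] = n(n+1)/4 = 6*7/4 = 10.5.
        Tie groups: |d|=5 (t=2), |d|=8 (t=3); sum(t^3 - t) = 30.
        Var[W] = n(n+1)(2n+1)/24 - sum(t^3-t)/48 = 546/24 - 30/48 = 22.125.
        z = (W - E[W]) / sqrt(Var[W]) = (7.5 - 10.5) / 4.7037 = -0.6378.
        Two-sided p = 2*Phi(z) = 0.523609.
Step 6: alpha = 0.05. fail to reject H0.

W+ = 7.5, W- = 13.5, W = min = 7.5, p = 0.523609, fail to reject H0.


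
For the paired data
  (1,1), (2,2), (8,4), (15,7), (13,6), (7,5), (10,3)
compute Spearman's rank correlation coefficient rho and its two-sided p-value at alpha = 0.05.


Step 1: Rank x and y separately (midranks; no ties here).
rank(x): 1->1, 2->2, 8->4, 15->7, 13->6, 7->3, 10->5
rank(y): 1->1, 2->2, 4->4, 7->7, 6->6, 5->5, 3->3
Step 2: d_i = R_x(i) - R_y(i); compute d_i^2.
  (1-1)^2=0, (2-2)^2=0, (4-4)^2=0, (7-7)^2=0, (6-6)^2=0, (3-5)^2=4, (5-3)^2=4
sum(d^2) = 8.
Step 3: rho = 1 - 6*8 / (7*(7^2 - 1)) = 1 - 48/336 = 0.857143.
Step 4: Under H0, t = rho * sqrt((n-2)/(1-rho^2)) = 3.7210 ~ t(5).
Step 5: Two-sided p-value from the t-distribution with 5 df = 0.013697.
Step 6: alpha = 0.05. reject H0.

rho = 0.8571, p = 0.013697, reject H0 at alpha = 0.05.


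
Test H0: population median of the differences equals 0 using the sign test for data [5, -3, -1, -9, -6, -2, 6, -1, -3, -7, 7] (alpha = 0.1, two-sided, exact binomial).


Step 1: Discard zero differences. Original n = 11; n_eff = number of nonzero differences = 11.
Nonzero differences (with sign): +5, -3, -1, -9, -6, -2, +6, -1, -3, -7, +7
Step 2: Count signs: positive = 3, negative = 8.
Step 3: Under H0: P(positive) = 0.5, so the number of positives S ~ Bin(11, 0.5).
Step 4: Two-sided exact p-value = sum of Bin(11,0.5) probabilities at or below the observed probability = 0.226562.
Step 5: alpha = 0.1. fail to reject H0.

n_eff = 11, pos = 3, neg = 8, p = 0.226562, fail to reject H0.


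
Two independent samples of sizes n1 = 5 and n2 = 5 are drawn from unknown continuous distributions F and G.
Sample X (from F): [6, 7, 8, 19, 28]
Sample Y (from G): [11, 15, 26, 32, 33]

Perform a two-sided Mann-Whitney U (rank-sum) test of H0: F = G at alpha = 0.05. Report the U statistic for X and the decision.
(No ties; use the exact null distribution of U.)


Step 1: Combine and sort all 10 observations; assign midranks.
sorted (value, group): (6,X), (7,X), (8,X), (11,Y), (15,Y), (19,X), (26,Y), (28,X), (32,Y), (33,Y)
ranks: 6->1, 7->2, 8->3, 11->4, 15->5, 19->6, 26->7, 28->8, 32->9, 33->10
Step 2: Rank sum for X: R1 = 1 + 2 + 3 + 6 + 8 = 20.
Step 3: U_X = R1 - n1(n1+1)/2 = 20 - 5*6/2 = 20 - 15 = 5.
       U_Y = n1*n2 - U_X = 25 - 5 = 20.
Step 4: No ties, so the exact null distribution of U (based on enumerating the C(10,5) = 252 equally likely rank assignments) gives the two-sided p-value.
Step 5: p-value = 0.150794; compare to alpha = 0.05. fail to reject H0.

U_X = 5, p = 0.150794, fail to reject H0 at alpha = 0.05.


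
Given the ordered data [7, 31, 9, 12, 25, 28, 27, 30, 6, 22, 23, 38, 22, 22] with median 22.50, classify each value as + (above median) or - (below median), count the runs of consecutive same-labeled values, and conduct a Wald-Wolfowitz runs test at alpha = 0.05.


Step 1: Compute median = 22.50; label A = above, B = below.
Labels in order: BABBAAAABBAABB  (n_A = 7, n_B = 7)
Step 2: Count runs R = 7.
Step 3: Under H0 (random ordering), E[R] = 2*n_A*n_B/(n_A+n_B) + 1 = 2*7*7/14 + 1 = 8.0000.
        Var[R] = 2*n_A*n_B*(2*n_A*n_B - n_A - n_B) / ((n_A+n_B)^2 * (n_A+n_B-1)) = 8232/2548 = 3.2308.
        SD[R] = 1.7974.
Step 4: Continuity-corrected z = (R + 0.5 - E[R]) / SD[R] = (7 + 0.5 - 8.0000) / 1.7974 = -0.2782.
Step 5: Two-sided p-value via normal approximation = 2*(1 - Phi(|z|)) = 0.780879.
Step 6: alpha = 0.05. fail to reject H0.

R = 7, z = -0.2782, p = 0.780879, fail to reject H0.


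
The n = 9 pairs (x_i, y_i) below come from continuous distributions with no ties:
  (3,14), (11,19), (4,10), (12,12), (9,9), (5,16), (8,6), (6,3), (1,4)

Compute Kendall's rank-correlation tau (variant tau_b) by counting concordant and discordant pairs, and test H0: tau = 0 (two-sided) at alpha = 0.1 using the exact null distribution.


Step 1: Enumerate the 36 unordered pairs (i,j) with i<j and classify each by sign(x_j-x_i) * sign(y_j-y_i).
  (1,2):dx=+8,dy=+5->C; (1,3):dx=+1,dy=-4->D; (1,4):dx=+9,dy=-2->D; (1,5):dx=+6,dy=-5->D
  (1,6):dx=+2,dy=+2->C; (1,7):dx=+5,dy=-8->D; (1,8):dx=+3,dy=-11->D; (1,9):dx=-2,dy=-10->C
  (2,3):dx=-7,dy=-9->C; (2,4):dx=+1,dy=-7->D; (2,5):dx=-2,dy=-10->C; (2,6):dx=-6,dy=-3->C
  (2,7):dx=-3,dy=-13->C; (2,8):dx=-5,dy=-16->C; (2,9):dx=-10,dy=-15->C; (3,4):dx=+8,dy=+2->C
  (3,5):dx=+5,dy=-1->D; (3,6):dx=+1,dy=+6->C; (3,7):dx=+4,dy=-4->D; (3,8):dx=+2,dy=-7->D
  (3,9):dx=-3,dy=-6->C; (4,5):dx=-3,dy=-3->C; (4,6):dx=-7,dy=+4->D; (4,7):dx=-4,dy=-6->C
  (4,8):dx=-6,dy=-9->C; (4,9):dx=-11,dy=-8->C; (5,6):dx=-4,dy=+7->D; (5,7):dx=-1,dy=-3->C
  (5,8):dx=-3,dy=-6->C; (5,9):dx=-8,dy=-5->C; (6,7):dx=+3,dy=-10->D; (6,8):dx=+1,dy=-13->D
  (6,9):dx=-4,dy=-12->C; (7,8):dx=-2,dy=-3->C; (7,9):dx=-7,dy=-2->C; (8,9):dx=-5,dy=+1->D
Step 2: C = 22, D = 14, total pairs = 36.
Step 3: tau = (C - D)/(n(n-1)/2) = (22 - 14)/36 = 0.222222.
Step 4: Exact two-sided p-value (enumerate n! = 362880 permutations of y under H0): p = 0.476709.
Step 5: alpha = 0.1. fail to reject H0.

tau_b = 0.2222 (C=22, D=14), p = 0.476709, fail to reject H0.


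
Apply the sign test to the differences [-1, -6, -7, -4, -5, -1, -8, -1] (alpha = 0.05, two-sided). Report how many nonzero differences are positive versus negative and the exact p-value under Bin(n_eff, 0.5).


Step 1: Discard zero differences. Original n = 8; n_eff = number of nonzero differences = 8.
Nonzero differences (with sign): -1, -6, -7, -4, -5, -1, -8, -1
Step 2: Count signs: positive = 0, negative = 8.
Step 3: Under H0: P(positive) = 0.5, so the number of positives S ~ Bin(8, 0.5).
Step 4: Two-sided exact p-value = sum of Bin(8,0.5) probabilities at or below the observed probability = 0.007812.
Step 5: alpha = 0.05. reject H0.

n_eff = 8, pos = 0, neg = 8, p = 0.007812, reject H0.


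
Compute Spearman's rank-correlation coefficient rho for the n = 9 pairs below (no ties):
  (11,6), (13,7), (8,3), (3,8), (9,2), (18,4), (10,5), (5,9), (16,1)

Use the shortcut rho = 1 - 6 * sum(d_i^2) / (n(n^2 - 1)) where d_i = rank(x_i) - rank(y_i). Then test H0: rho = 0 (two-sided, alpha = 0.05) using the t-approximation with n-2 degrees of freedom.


Step 1: Rank x and y separately (midranks; no ties here).
rank(x): 11->6, 13->7, 8->3, 3->1, 9->4, 18->9, 10->5, 5->2, 16->8
rank(y): 6->6, 7->7, 3->3, 8->8, 2->2, 4->4, 5->5, 9->9, 1->1
Step 2: d_i = R_x(i) - R_y(i); compute d_i^2.
  (6-6)^2=0, (7-7)^2=0, (3-3)^2=0, (1-8)^2=49, (4-2)^2=4, (9-4)^2=25, (5-5)^2=0, (2-9)^2=49, (8-1)^2=49
sum(d^2) = 176.
Step 3: rho = 1 - 6*176 / (9*(9^2 - 1)) = 1 - 1056/720 = -0.466667.
Step 4: Under H0, t = rho * sqrt((n-2)/(1-rho^2)) = -1.3960 ~ t(7).
Step 5: Two-sided p-value from the t-distribution with 7 df = 0.205386.
Step 6: alpha = 0.05. fail to reject H0.

rho = -0.4667, p = 0.205386, fail to reject H0 at alpha = 0.05.


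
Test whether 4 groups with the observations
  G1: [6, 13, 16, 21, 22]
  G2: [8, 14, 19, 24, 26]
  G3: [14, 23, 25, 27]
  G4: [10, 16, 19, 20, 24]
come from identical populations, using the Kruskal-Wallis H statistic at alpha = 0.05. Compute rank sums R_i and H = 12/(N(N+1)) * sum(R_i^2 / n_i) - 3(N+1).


Step 1: Combine all N = 19 observations and assign midranks.
sorted (value, group, rank): (6,G1,1), (8,G2,2), (10,G4,3), (13,G1,4), (14,G2,5.5), (14,G3,5.5), (16,G1,7.5), (16,G4,7.5), (19,G2,9.5), (19,G4,9.5), (20,G4,11), (21,G1,12), (22,G1,13), (23,G3,14), (24,G2,15.5), (24,G4,15.5), (25,G3,17), (26,G2,18), (27,G3,19)
Step 2: Sum ranks within each group.
R_1 = 37.5 (n_1 = 5)
R_2 = 50.5 (n_2 = 5)
R_3 = 55.5 (n_3 = 4)
R_4 = 46.5 (n_4 = 5)
Step 3: H = 12/(N(N+1)) * sum(R_i^2/n_i) - 3(N+1)
     = 12/(19*20) * (37.5^2/5 + 50.5^2/5 + 55.5^2/4 + 46.5^2/5) - 3*20
     = 0.031579 * 1993.81 - 60
     = 2.962500.
Step 4: Ties present; correction factor C = 1 - 24/(19^3 - 19) = 0.996491. Corrected H = 2.962500 / 0.996491 = 2.972931.
Step 5: Under H0, H ~ chi^2(3); p-value = 0.395817.
Step 6: alpha = 0.05. fail to reject H0.

H = 2.9729, df = 3, p = 0.395817, fail to reject H0.


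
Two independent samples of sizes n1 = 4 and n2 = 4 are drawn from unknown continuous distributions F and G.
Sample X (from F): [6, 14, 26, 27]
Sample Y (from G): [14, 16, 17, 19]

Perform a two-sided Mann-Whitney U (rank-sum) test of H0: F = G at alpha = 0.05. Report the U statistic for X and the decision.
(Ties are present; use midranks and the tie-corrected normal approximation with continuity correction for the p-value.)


Step 1: Combine and sort all 8 observations; assign midranks.
sorted (value, group): (6,X), (14,X), (14,Y), (16,Y), (17,Y), (19,Y), (26,X), (27,X)
ranks: 6->1, 14->2.5, 14->2.5, 16->4, 17->5, 19->6, 26->7, 27->8
Step 2: Rank sum for X: R1 = 1 + 2.5 + 7 + 8 = 18.5.
Step 3: U_X = R1 - n1(n1+1)/2 = 18.5 - 4*5/2 = 18.5 - 10 = 8.5.
       U_Y = n1*n2 - U_X = 16 - 8.5 = 7.5.
Step 4: Ties are present, so use the tie-corrected normal approximation (with continuity correction) for the p-value.
Step 5: p-value = 1.000000; compare to alpha = 0.05. fail to reject H0.

U_X = 8.5, p = 1.000000, fail to reject H0 at alpha = 0.05.


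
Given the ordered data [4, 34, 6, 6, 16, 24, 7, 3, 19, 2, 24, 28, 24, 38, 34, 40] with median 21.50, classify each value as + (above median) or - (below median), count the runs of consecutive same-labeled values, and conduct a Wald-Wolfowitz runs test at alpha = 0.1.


Step 1: Compute median = 21.50; label A = above, B = below.
Labels in order: BABBBABBBBAAAAAA  (n_A = 8, n_B = 8)
Step 2: Count runs R = 6.
Step 3: Under H0 (random ordering), E[R] = 2*n_A*n_B/(n_A+n_B) + 1 = 2*8*8/16 + 1 = 9.0000.
        Var[R] = 2*n_A*n_B*(2*n_A*n_B - n_A - n_B) / ((n_A+n_B)^2 * (n_A+n_B-1)) = 14336/3840 = 3.7333.
        SD[R] = 1.9322.
Step 4: Continuity-corrected z = (R + 0.5 - E[R]) / SD[R] = (6 + 0.5 - 9.0000) / 1.9322 = -1.2939.
Step 5: Two-sided p-value via normal approximation = 2*(1 - Phi(|z|)) = 0.195709.
Step 6: alpha = 0.1. fail to reject H0.

R = 6, z = -1.2939, p = 0.195709, fail to reject H0.


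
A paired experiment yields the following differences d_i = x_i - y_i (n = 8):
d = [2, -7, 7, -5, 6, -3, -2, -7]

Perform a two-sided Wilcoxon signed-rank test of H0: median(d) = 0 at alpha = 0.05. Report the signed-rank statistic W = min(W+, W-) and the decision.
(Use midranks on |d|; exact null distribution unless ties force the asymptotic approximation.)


Step 1: Drop any zero differences (none here) and take |d_i|.
|d| = [2, 7, 7, 5, 6, 3, 2, 7]
Step 2: Midrank |d_i| (ties get averaged ranks).
ranks: |2|->1.5, |7|->7, |7|->7, |5|->4, |6|->5, |3|->3, |2|->1.5, |7|->7
Step 3: Attach original signs; sum ranks with positive sign and with negative sign.
W+ = 1.5 + 7 + 5 = 13.5
W- = 7 + 4 + 3 + 1.5 + 7 = 22.5
(Check: W+ + W- = 36 should equal n(n+1)/2 = 36.)
Step 4: Test statistic W = min(W+, W-) = 13.5.
Step 5: Ties in |d|, so use the tie-corrected normal approximation.
        E[W] = n(n+1)/4 = 8*9/4 = 18.
        Tie groups: |d|=2 (t=2), |d|=7 (t=3); sum(t^3 - t) = 30.
        Var[W] = n(n+1)(2n+1)/24 - sum(t^3-t)/48 = 1224/24 - 30/48 = 50.375.
        z = (W - E[W]) / sqrt(Var[W]) = (13.5 - 18) / 7.0975 = -0.6340.
        Two-sided p = 2*Phi(z) = 0.526066.
Step 6: alpha = 0.05. fail to reject H0.

W+ = 13.5, W- = 22.5, W = min = 13.5, p = 0.526066, fail to reject H0.


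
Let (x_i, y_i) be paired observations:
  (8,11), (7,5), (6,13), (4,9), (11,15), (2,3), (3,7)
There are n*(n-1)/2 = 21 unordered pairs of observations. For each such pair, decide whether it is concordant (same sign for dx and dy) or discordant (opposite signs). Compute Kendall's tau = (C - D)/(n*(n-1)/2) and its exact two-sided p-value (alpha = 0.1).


Step 1: Enumerate the 21 unordered pairs (i,j) with i<j and classify each by sign(x_j-x_i) * sign(y_j-y_i).
  (1,2):dx=-1,dy=-6->C; (1,3):dx=-2,dy=+2->D; (1,4):dx=-4,dy=-2->C; (1,5):dx=+3,dy=+4->C
  (1,6):dx=-6,dy=-8->C; (1,7):dx=-5,dy=-4->C; (2,3):dx=-1,dy=+8->D; (2,4):dx=-3,dy=+4->D
  (2,5):dx=+4,dy=+10->C; (2,6):dx=-5,dy=-2->C; (2,7):dx=-4,dy=+2->D; (3,4):dx=-2,dy=-4->C
  (3,5):dx=+5,dy=+2->C; (3,6):dx=-4,dy=-10->C; (3,7):dx=-3,dy=-6->C; (4,5):dx=+7,dy=+6->C
  (4,6):dx=-2,dy=-6->C; (4,7):dx=-1,dy=-2->C; (5,6):dx=-9,dy=-12->C; (5,7):dx=-8,dy=-8->C
  (6,7):dx=+1,dy=+4->C
Step 2: C = 17, D = 4, total pairs = 21.
Step 3: tau = (C - D)/(n(n-1)/2) = (17 - 4)/21 = 0.619048.
Step 4: Exact two-sided p-value (enumerate n! = 5040 permutations of y under H0): p = 0.069048.
Step 5: alpha = 0.1. reject H0.

tau_b = 0.6190 (C=17, D=4), p = 0.069048, reject H0.


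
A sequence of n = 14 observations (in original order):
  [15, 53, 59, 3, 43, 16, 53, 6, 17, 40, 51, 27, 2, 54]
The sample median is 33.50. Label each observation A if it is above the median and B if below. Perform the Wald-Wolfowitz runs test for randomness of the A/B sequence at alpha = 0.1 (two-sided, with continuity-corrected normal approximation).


Step 1: Compute median = 33.50; label A = above, B = below.
Labels in order: BAABABABBAABBA  (n_A = 7, n_B = 7)
Step 2: Count runs R = 10.
Step 3: Under H0 (random ordering), E[R] = 2*n_A*n_B/(n_A+n_B) + 1 = 2*7*7/14 + 1 = 8.0000.
        Var[R] = 2*n_A*n_B*(2*n_A*n_B - n_A - n_B) / ((n_A+n_B)^2 * (n_A+n_B-1)) = 8232/2548 = 3.2308.
        SD[R] = 1.7974.
Step 4: Continuity-corrected z = (R - 0.5 - E[R]) / SD[R] = (10 - 0.5 - 8.0000) / 1.7974 = 0.8345.
Step 5: Two-sided p-value via normal approximation = 2*(1 - Phi(|z|)) = 0.403986.
Step 6: alpha = 0.1. fail to reject H0.

R = 10, z = 0.8345, p = 0.403986, fail to reject H0.


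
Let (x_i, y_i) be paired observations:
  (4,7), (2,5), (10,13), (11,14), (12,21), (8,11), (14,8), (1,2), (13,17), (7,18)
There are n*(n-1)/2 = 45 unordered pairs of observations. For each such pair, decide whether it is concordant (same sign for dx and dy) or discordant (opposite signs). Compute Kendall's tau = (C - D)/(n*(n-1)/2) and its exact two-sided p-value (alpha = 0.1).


Step 1: Enumerate the 45 unordered pairs (i,j) with i<j and classify each by sign(x_j-x_i) * sign(y_j-y_i).
  (1,2):dx=-2,dy=-2->C; (1,3):dx=+6,dy=+6->C; (1,4):dx=+7,dy=+7->C; (1,5):dx=+8,dy=+14->C
  (1,6):dx=+4,dy=+4->C; (1,7):dx=+10,dy=+1->C; (1,8):dx=-3,dy=-5->C; (1,9):dx=+9,dy=+10->C
  (1,10):dx=+3,dy=+11->C; (2,3):dx=+8,dy=+8->C; (2,4):dx=+9,dy=+9->C; (2,5):dx=+10,dy=+16->C
  (2,6):dx=+6,dy=+6->C; (2,7):dx=+12,dy=+3->C; (2,8):dx=-1,dy=-3->C; (2,9):dx=+11,dy=+12->C
  (2,10):dx=+5,dy=+13->C; (3,4):dx=+1,dy=+1->C; (3,5):dx=+2,dy=+8->C; (3,6):dx=-2,dy=-2->C
  (3,7):dx=+4,dy=-5->D; (3,8):dx=-9,dy=-11->C; (3,9):dx=+3,dy=+4->C; (3,10):dx=-3,dy=+5->D
  (4,5):dx=+1,dy=+7->C; (4,6):dx=-3,dy=-3->C; (4,7):dx=+3,dy=-6->D; (4,8):dx=-10,dy=-12->C
  (4,9):dx=+2,dy=+3->C; (4,10):dx=-4,dy=+4->D; (5,6):dx=-4,dy=-10->C; (5,7):dx=+2,dy=-13->D
  (5,8):dx=-11,dy=-19->C; (5,9):dx=+1,dy=-4->D; (5,10):dx=-5,dy=-3->C; (6,7):dx=+6,dy=-3->D
  (6,8):dx=-7,dy=-9->C; (6,9):dx=+5,dy=+6->C; (6,10):dx=-1,dy=+7->D; (7,8):dx=-13,dy=-6->C
  (7,9):dx=-1,dy=+9->D; (7,10):dx=-7,dy=+10->D; (8,9):dx=+12,dy=+15->C; (8,10):dx=+6,dy=+16->C
  (9,10):dx=-6,dy=+1->D
Step 2: C = 34, D = 11, total pairs = 45.
Step 3: tau = (C - D)/(n(n-1)/2) = (34 - 11)/45 = 0.511111.
Step 4: Exact two-sided p-value (enumerate n! = 3628800 permutations of y under H0): p = 0.046623.
Step 5: alpha = 0.1. reject H0.

tau_b = 0.5111 (C=34, D=11), p = 0.046623, reject H0.


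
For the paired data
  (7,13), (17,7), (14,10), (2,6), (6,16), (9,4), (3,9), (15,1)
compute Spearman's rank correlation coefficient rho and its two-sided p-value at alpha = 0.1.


Step 1: Rank x and y separately (midranks; no ties here).
rank(x): 7->4, 17->8, 14->6, 2->1, 6->3, 9->5, 3->2, 15->7
rank(y): 13->7, 7->4, 10->6, 6->3, 16->8, 4->2, 9->5, 1->1
Step 2: d_i = R_x(i) - R_y(i); compute d_i^2.
  (4-7)^2=9, (8-4)^2=16, (6-6)^2=0, (1-3)^2=4, (3-8)^2=25, (5-2)^2=9, (2-5)^2=9, (7-1)^2=36
sum(d^2) = 108.
Step 3: rho = 1 - 6*108 / (8*(8^2 - 1)) = 1 - 648/504 = -0.285714.
Step 4: Under H0, t = rho * sqrt((n-2)/(1-rho^2)) = -0.7303 ~ t(6).
Step 5: Two-sided p-value from the t-distribution with 6 df = 0.492726.
Step 6: alpha = 0.1. fail to reject H0.

rho = -0.2857, p = 0.492726, fail to reject H0 at alpha = 0.1.


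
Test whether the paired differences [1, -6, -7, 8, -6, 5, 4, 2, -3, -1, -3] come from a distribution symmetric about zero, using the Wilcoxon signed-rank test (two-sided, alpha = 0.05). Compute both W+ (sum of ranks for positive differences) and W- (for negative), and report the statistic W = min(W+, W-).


Step 1: Drop any zero differences (none here) and take |d_i|.
|d| = [1, 6, 7, 8, 6, 5, 4, 2, 3, 1, 3]
Step 2: Midrank |d_i| (ties get averaged ranks).
ranks: |1|->1.5, |6|->8.5, |7|->10, |8|->11, |6|->8.5, |5|->7, |4|->6, |2|->3, |3|->4.5, |1|->1.5, |3|->4.5
Step 3: Attach original signs; sum ranks with positive sign and with negative sign.
W+ = 1.5 + 11 + 7 + 6 + 3 = 28.5
W- = 8.5 + 10 + 8.5 + 4.5 + 1.5 + 4.5 = 37.5
(Check: W+ + W- = 66 should equal n(n+1)/2 = 66.)
Step 4: Test statistic W = min(W+, W-) = 28.5.
Step 5: Ties in |d|, so use the tie-corrected normal approximation.
        E[W] = n(n+1)/4 = 11*12/4 = 33.
        Tie groups: |d|=1 (t=2), |d|=3 (t=2), |d|=6 (t=2); sum(t^3 - t) = 18.
        Var[W] = n(n+1)(2n+1)/24 - sum(t^3-t)/48 = 3036/24 - 18/48 = 126.125.
        z = (W - E[W]) / sqrt(Var[W]) = (28.5 - 33) / 11.2305 = -0.4007.
        Two-sided p = 2*Phi(z) = 0.688646.
Step 6: alpha = 0.05. fail to reject H0.

W+ = 28.5, W- = 37.5, W = min = 28.5, p = 0.688646, fail to reject H0.


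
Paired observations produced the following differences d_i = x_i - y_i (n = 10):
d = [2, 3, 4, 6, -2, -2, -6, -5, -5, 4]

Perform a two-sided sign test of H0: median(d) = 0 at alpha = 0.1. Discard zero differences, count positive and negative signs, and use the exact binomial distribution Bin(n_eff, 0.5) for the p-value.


Step 1: Discard zero differences. Original n = 10; n_eff = number of nonzero differences = 10.
Nonzero differences (with sign): +2, +3, +4, +6, -2, -2, -6, -5, -5, +4
Step 2: Count signs: positive = 5, negative = 5.
Step 3: Under H0: P(positive) = 0.5, so the number of positives S ~ Bin(10, 0.5).
Step 4: Two-sided exact p-value = sum of Bin(10,0.5) probabilities at or below the observed probability = 1.000000.
Step 5: alpha = 0.1. fail to reject H0.

n_eff = 10, pos = 5, neg = 5, p = 1.000000, fail to reject H0.


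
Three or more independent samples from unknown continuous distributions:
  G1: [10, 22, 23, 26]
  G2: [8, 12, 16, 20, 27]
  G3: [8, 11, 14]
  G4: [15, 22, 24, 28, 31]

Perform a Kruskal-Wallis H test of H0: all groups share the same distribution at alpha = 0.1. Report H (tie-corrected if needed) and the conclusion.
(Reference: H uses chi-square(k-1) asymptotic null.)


Step 1: Combine all N = 17 observations and assign midranks.
sorted (value, group, rank): (8,G2,1.5), (8,G3,1.5), (10,G1,3), (11,G3,4), (12,G2,5), (14,G3,6), (15,G4,7), (16,G2,8), (20,G2,9), (22,G1,10.5), (22,G4,10.5), (23,G1,12), (24,G4,13), (26,G1,14), (27,G2,15), (28,G4,16), (31,G4,17)
Step 2: Sum ranks within each group.
R_1 = 39.5 (n_1 = 4)
R_2 = 38.5 (n_2 = 5)
R_3 = 11.5 (n_3 = 3)
R_4 = 63.5 (n_4 = 5)
Step 3: H = 12/(N(N+1)) * sum(R_i^2/n_i) - 3(N+1)
     = 12/(17*18) * (39.5^2/4 + 38.5^2/5 + 11.5^2/3 + 63.5^2/5) - 3*18
     = 0.039216 * 1537.05 - 54
     = 6.276307.
Step 4: Ties present; correction factor C = 1 - 12/(17^3 - 17) = 0.997549. Corrected H = 6.276307 / 0.997549 = 6.291728.
Step 5: Under H0, H ~ chi^2(3); p-value = 0.098248.
Step 6: alpha = 0.1. reject H0.

H = 6.2917, df = 3, p = 0.098248, reject H0.


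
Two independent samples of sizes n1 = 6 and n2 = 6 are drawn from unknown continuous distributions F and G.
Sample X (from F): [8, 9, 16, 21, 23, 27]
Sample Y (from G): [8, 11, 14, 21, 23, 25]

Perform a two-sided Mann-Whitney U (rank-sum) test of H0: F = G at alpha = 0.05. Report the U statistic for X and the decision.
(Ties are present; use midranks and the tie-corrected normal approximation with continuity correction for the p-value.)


Step 1: Combine and sort all 12 observations; assign midranks.
sorted (value, group): (8,X), (8,Y), (9,X), (11,Y), (14,Y), (16,X), (21,X), (21,Y), (23,X), (23,Y), (25,Y), (27,X)
ranks: 8->1.5, 8->1.5, 9->3, 11->4, 14->5, 16->6, 21->7.5, 21->7.5, 23->9.5, 23->9.5, 25->11, 27->12
Step 2: Rank sum for X: R1 = 1.5 + 3 + 6 + 7.5 + 9.5 + 12 = 39.5.
Step 3: U_X = R1 - n1(n1+1)/2 = 39.5 - 6*7/2 = 39.5 - 21 = 18.5.
       U_Y = n1*n2 - U_X = 36 - 18.5 = 17.5.
Step 4: Ties are present, so use the tie-corrected normal approximation (with continuity correction) for the p-value.
Step 5: p-value = 1.000000; compare to alpha = 0.05. fail to reject H0.

U_X = 18.5, p = 1.000000, fail to reject H0 at alpha = 0.05.


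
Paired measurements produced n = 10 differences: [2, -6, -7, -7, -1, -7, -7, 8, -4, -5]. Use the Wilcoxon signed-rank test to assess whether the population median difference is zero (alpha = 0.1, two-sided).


Step 1: Drop any zero differences (none here) and take |d_i|.
|d| = [2, 6, 7, 7, 1, 7, 7, 8, 4, 5]
Step 2: Midrank |d_i| (ties get averaged ranks).
ranks: |2|->2, |6|->5, |7|->7.5, |7|->7.5, |1|->1, |7|->7.5, |7|->7.5, |8|->10, |4|->3, |5|->4
Step 3: Attach original signs; sum ranks with positive sign and with negative sign.
W+ = 2 + 10 = 12
W- = 5 + 7.5 + 7.5 + 1 + 7.5 + 7.5 + 3 + 4 = 43
(Check: W+ + W- = 55 should equal n(n+1)/2 = 55.)
Step 4: Test statistic W = min(W+, W-) = 12.
Step 5: Ties in |d|, so use the tie-corrected normal approximation.
        E[W] = n(n+1)/4 = 10*11/4 = 27.5.
        Tie groups: |d|=7 (t=4); sum(t^3 - t) = 60.
        Var[W] = n(n+1)(2n+1)/24 - sum(t^3-t)/48 = 2310/24 - 60/48 = 95.
        z = (W - E[W]) / sqrt(Var[W]) = (12 - 27.5) / 9.7468 = -1.5903.
        Two-sided p = 2*Phi(z) = 0.111775.
Step 6: alpha = 0.1. fail to reject H0.

W+ = 12, W- = 43, W = min = 12, p = 0.111775, fail to reject H0.


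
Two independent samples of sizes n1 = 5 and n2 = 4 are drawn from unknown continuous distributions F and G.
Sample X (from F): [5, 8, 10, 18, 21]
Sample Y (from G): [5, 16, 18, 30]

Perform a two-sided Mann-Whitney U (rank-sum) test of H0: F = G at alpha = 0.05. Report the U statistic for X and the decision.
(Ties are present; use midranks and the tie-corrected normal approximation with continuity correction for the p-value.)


Step 1: Combine and sort all 9 observations; assign midranks.
sorted (value, group): (5,X), (5,Y), (8,X), (10,X), (16,Y), (18,X), (18,Y), (21,X), (30,Y)
ranks: 5->1.5, 5->1.5, 8->3, 10->4, 16->5, 18->6.5, 18->6.5, 21->8, 30->9
Step 2: Rank sum for X: R1 = 1.5 + 3 + 4 + 6.5 + 8 = 23.
Step 3: U_X = R1 - n1(n1+1)/2 = 23 - 5*6/2 = 23 - 15 = 8.
       U_Y = n1*n2 - U_X = 20 - 8 = 12.
Step 4: Ties are present, so use the tie-corrected normal approximation (with continuity correction) for the p-value.
Step 5: p-value = 0.710992; compare to alpha = 0.05. fail to reject H0.

U_X = 8, p = 0.710992, fail to reject H0 at alpha = 0.05.


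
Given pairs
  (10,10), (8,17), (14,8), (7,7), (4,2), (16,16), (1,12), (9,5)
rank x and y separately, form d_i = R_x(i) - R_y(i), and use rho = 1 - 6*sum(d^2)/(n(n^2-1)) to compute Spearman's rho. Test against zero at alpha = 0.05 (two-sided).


Step 1: Rank x and y separately (midranks; no ties here).
rank(x): 10->6, 8->4, 14->7, 7->3, 4->2, 16->8, 1->1, 9->5
rank(y): 10->5, 17->8, 8->4, 7->3, 2->1, 16->7, 12->6, 5->2
Step 2: d_i = R_x(i) - R_y(i); compute d_i^2.
  (6-5)^2=1, (4-8)^2=16, (7-4)^2=9, (3-3)^2=0, (2-1)^2=1, (8-7)^2=1, (1-6)^2=25, (5-2)^2=9
sum(d^2) = 62.
Step 3: rho = 1 - 6*62 / (8*(8^2 - 1)) = 1 - 372/504 = 0.261905.
Step 4: Under H0, t = rho * sqrt((n-2)/(1-rho^2)) = 0.6647 ~ t(6).
Step 5: Two-sided p-value from the t-distribution with 6 df = 0.530923.
Step 6: alpha = 0.05. fail to reject H0.

rho = 0.2619, p = 0.530923, fail to reject H0 at alpha = 0.05.


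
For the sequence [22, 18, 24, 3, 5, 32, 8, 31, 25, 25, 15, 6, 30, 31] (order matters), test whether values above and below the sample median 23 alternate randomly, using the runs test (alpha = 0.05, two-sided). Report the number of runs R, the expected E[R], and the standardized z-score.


Step 1: Compute median = 23; label A = above, B = below.
Labels in order: BBABBABAAABBAA  (n_A = 7, n_B = 7)
Step 2: Count runs R = 8.
Step 3: Under H0 (random ordering), E[R] = 2*n_A*n_B/(n_A+n_B) + 1 = 2*7*7/14 + 1 = 8.0000.
        Var[R] = 2*n_A*n_B*(2*n_A*n_B - n_A - n_B) / ((n_A+n_B)^2 * (n_A+n_B-1)) = 8232/2548 = 3.2308.
        SD[R] = 1.7974.
Step 4: R = E[R], so z = 0 with no continuity correction.
Step 5: Two-sided p-value via normal approximation = 2*(1 - Phi(|z|)) = 1.000000.
Step 6: alpha = 0.05. fail to reject H0.

R = 8, z = 0.0000, p = 1.000000, fail to reject H0.


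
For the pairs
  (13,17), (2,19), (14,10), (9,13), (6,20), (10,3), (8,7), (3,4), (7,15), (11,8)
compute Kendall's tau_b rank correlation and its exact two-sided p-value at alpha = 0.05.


Step 1: Enumerate the 45 unordered pairs (i,j) with i<j and classify each by sign(x_j-x_i) * sign(y_j-y_i).
  (1,2):dx=-11,dy=+2->D; (1,3):dx=+1,dy=-7->D; (1,4):dx=-4,dy=-4->C; (1,5):dx=-7,dy=+3->D
  (1,6):dx=-3,dy=-14->C; (1,7):dx=-5,dy=-10->C; (1,8):dx=-10,dy=-13->C; (1,9):dx=-6,dy=-2->C
  (1,10):dx=-2,dy=-9->C; (2,3):dx=+12,dy=-9->D; (2,4):dx=+7,dy=-6->D; (2,5):dx=+4,dy=+1->C
  (2,6):dx=+8,dy=-16->D; (2,7):dx=+6,dy=-12->D; (2,8):dx=+1,dy=-15->D; (2,9):dx=+5,dy=-4->D
  (2,10):dx=+9,dy=-11->D; (3,4):dx=-5,dy=+3->D; (3,5):dx=-8,dy=+10->D; (3,6):dx=-4,dy=-7->C
  (3,7):dx=-6,dy=-3->C; (3,8):dx=-11,dy=-6->C; (3,9):dx=-7,dy=+5->D; (3,10):dx=-3,dy=-2->C
  (4,5):dx=-3,dy=+7->D; (4,6):dx=+1,dy=-10->D; (4,7):dx=-1,dy=-6->C; (4,8):dx=-6,dy=-9->C
  (4,9):dx=-2,dy=+2->D; (4,10):dx=+2,dy=-5->D; (5,6):dx=+4,dy=-17->D; (5,7):dx=+2,dy=-13->D
  (5,8):dx=-3,dy=-16->C; (5,9):dx=+1,dy=-5->D; (5,10):dx=+5,dy=-12->D; (6,7):dx=-2,dy=+4->D
  (6,8):dx=-7,dy=+1->D; (6,9):dx=-3,dy=+12->D; (6,10):dx=+1,dy=+5->C; (7,8):dx=-5,dy=-3->C
  (7,9):dx=-1,dy=+8->D; (7,10):dx=+3,dy=+1->C; (8,9):dx=+4,dy=+11->C; (8,10):dx=+8,dy=+4->C
  (9,10):dx=+4,dy=-7->D
Step 2: C = 19, D = 26, total pairs = 45.
Step 3: tau = (C - D)/(n(n-1)/2) = (19 - 26)/45 = -0.155556.
Step 4: Exact two-sided p-value (enumerate n! = 3628800 permutations of y under H0): p = 0.600654.
Step 5: alpha = 0.05. fail to reject H0.

tau_b = -0.1556 (C=19, D=26), p = 0.600654, fail to reject H0.
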